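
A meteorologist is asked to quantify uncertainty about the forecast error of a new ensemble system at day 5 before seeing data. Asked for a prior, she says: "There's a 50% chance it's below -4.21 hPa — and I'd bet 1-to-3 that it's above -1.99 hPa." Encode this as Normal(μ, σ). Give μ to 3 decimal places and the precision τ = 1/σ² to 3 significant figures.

For Normal(μ,σ), the p-quantile is μ + z_p·σ. Here z_{0.5} = 0, z_{0.75} = 0.6745.
So -4.21 = μ + 0σ and -1.99 = μ + 0.6745σ.
Subtracting: σ = (-1.99 − -4.21)/(0.6745 − (0)) = 3.291.
Then μ = -4.21 − (0)·3.291 = -4.210.
Precision τ = 1/σ² = 1/3.291² = 0.0923.

μ = -4.210, τ = 0.0923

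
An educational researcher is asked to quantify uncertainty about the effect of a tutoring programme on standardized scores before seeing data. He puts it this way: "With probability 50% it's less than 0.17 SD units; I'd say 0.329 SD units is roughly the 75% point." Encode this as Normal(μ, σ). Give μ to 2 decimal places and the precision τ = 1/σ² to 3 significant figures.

μ = 0.17, τ = 18

The p-quantile of Normal(μ,σ) is μ + z_p·σ, with z_{0.5} = 0 and z_{0.75} = 0.6745.
Eliminate σ: μ = (z₂·x₁ − z₁·x₂)/(z₂ − z₁) = (0.6745·0.17 − (0)·0.329)/0.6745 = 0.17.
Then σ = (x₂ − x₁)/(z₂ − z₁) = (0.329 − 0.17)/0.6745 = 0.24.
Precision τ = 1/σ² = 1/0.2357² = 18.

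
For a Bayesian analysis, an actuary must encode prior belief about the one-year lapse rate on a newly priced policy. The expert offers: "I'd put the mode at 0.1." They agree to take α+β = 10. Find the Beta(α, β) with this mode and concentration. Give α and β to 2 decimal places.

α = 1.80, β = 8.20

For α,β > 1 the Beta mode is (α−1)/(α+β−2). With α+β = 10, the mode is (α−1)/8.
Set (α−1)/8 = 0.1 → α = 1 + 0.1·8 = 1.80.
β = 10 − α = 8.20.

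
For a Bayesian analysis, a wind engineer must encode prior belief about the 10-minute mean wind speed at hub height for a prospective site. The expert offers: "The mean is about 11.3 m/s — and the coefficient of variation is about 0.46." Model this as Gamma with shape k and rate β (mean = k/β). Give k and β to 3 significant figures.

For Gamma(k, rate β): mean = k/β, variance = k/β², so CV = 1/√k.
CV = 0.46, hence k = 1/CV² = 4.73.
Then β = k/mean = 4.73/11.3 = 0.418.

k ≈ 4.73, β ≈ 0.418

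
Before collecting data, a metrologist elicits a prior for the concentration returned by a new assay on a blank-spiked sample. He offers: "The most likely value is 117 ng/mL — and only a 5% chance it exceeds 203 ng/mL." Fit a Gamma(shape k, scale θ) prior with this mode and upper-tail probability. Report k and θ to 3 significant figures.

k ≈ 10.2, θ ≈ 12.7

Gamma(k,θ) with k>1 has mode (k−1)θ, so θ = 117/(k−1).
Need P(X < 203) = 0.95 with θ tied to k this way. Start at k = 2, θ = 117: P(X<203) ≈ 0.518.
Too low — raise k to concentrate. Iterating converges to k ≈ 10.2.
Then θ = 117/(10.2−1) ≈ 12.7.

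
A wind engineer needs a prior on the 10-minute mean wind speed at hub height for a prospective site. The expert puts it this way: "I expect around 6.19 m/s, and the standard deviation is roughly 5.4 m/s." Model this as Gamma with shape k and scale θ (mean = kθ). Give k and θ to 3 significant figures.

k ≈ 1.31, θ ≈ 4.71

For Gamma(k, scale θ): mean = kθ, variance = kθ², so CV = 1/√k.
CV = SD/mean = 5.4/6.19 = 0.8724, hence k = 1/CV² = 1.31.
Then θ = mean/k = 6.19/1.31 = 4.71.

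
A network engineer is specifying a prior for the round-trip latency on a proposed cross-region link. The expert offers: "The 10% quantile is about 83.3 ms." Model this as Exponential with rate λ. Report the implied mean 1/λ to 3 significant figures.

P(T < 83.3) = 1 − e^(−λ·83.3) = 0.1, so λ = −ln(1−0.1)/83.3 = −ln(0.9)/83.3 = 0.00126.
Mean = 1/λ = 791 ms.

mean ≈ 791 ms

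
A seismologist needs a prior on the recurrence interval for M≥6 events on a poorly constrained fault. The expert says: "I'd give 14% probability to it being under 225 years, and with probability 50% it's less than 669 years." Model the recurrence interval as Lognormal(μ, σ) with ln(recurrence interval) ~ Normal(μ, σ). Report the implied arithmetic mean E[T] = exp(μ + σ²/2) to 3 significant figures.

If T ~ Lognormal(μ,σ) then ln T ~ Normal(μ,σ), so the p-quantile of ln T is μ + z_p·σ.
ln(225) = 5.416 and ln(669) = 6.506; z_{0.14} = -1.08, z_{0.5} = 0.
σ = (6.506 − 5.416)/(0 − (-1.08)) = 1.009.
μ = 5.416 − (-1.08)·1.009 = 6.506.
E[T] = exp(μ + σ²/2) = exp(6.506 + 0.5087) = 1110 years.

E[T] ≈ 1110 years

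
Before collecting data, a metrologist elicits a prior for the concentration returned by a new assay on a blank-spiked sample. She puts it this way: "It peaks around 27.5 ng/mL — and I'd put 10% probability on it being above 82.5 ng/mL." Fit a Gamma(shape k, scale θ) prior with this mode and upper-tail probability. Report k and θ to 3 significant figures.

k ≈ 2.58, θ ≈ 17.5

Gamma(k,θ) with k>1 has mode (k−1)θ, so θ = 27.5/(k−1).
Need P(X < 82.5) = 0.9 with θ tied to k this way. Start at k = 2, θ = 27.5: P(X<82.5) ≈ 0.801.
Too low — raise k to concentrate. Iterating converges to k ≈ 2.58.
Then θ = 27.5/(2.58−1) ≈ 17.5.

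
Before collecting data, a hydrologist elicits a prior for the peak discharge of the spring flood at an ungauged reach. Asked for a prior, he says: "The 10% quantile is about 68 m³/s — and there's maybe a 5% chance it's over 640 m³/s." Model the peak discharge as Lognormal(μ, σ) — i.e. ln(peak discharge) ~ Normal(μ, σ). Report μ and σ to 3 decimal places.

If T ~ Lognormal(μ,σ) then ln T ~ Normal(μ,σ), so the p-quantile of ln T is μ + z_p·σ.
ln(68) = 4.22 and ln(640) = 6.461; z_{0.1} = -1.282, z_{0.95} = 1.645.
σ = (6.461 − 4.22)/(1.645 − (-1.282)) = 0.766.
μ = 4.22 − (-1.282)·0.766 = 5.201.

μ ≈ 5.201, σ ≈ 0.766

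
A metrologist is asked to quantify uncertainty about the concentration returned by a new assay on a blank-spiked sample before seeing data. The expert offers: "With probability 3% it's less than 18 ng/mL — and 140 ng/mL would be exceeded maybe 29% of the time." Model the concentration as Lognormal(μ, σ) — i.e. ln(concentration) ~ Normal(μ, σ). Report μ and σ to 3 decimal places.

If T ~ Lognormal(μ,σ) then ln T ~ Normal(μ,σ), so the p-quantile of ln T is μ + z_p·σ.
ln(18) = 2.89 and ln(140) = 4.942; z_{0.03} = -1.881, z_{0.71} = 0.5534.
σ = (4.942 − 2.89)/(0.5534 − (-1.881)) = 0.843.
μ = 2.89 − (-1.881)·0.843 = 4.475.

μ ≈ 4.475, σ ≈ 0.843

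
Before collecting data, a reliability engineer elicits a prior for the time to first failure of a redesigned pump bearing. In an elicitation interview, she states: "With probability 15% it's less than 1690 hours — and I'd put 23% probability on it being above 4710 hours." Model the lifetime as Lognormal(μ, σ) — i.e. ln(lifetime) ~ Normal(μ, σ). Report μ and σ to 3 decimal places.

If T ~ Lognormal(μ,σ) then ln T ~ Normal(μ,σ), so the p-quantile of ln T is μ + z_p·σ.
ln(1690) = 7.432 and ln(4710) = 8.457; z_{0.15} = -1.036, z_{0.77} = 0.7388.
σ = (8.457 − 7.432)/(0.7388 − (-1.036)) = 0.577.
μ = 7.432 − (-1.036)·0.577 = 8.031.

μ ≈ 8.031, σ ≈ 0.577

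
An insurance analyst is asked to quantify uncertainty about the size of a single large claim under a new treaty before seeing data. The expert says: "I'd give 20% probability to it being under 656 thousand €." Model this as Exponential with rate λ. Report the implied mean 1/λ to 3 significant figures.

mean ≈ 2940 thousand €

P(T < 656.0) = 1 − e^(−λ·656.0) = 0.2, so λ = −ln(1−0.2)/656.0 = −ln(0.8)/656.0 = 0.00034.
Mean = 1/λ = 2940 thousand €.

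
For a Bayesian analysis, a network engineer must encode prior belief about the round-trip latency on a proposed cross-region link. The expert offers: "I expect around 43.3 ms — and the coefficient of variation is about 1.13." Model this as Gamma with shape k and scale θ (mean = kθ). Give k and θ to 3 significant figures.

For Gamma(k, scale θ): mean = kθ, variance = kθ², so CV = 1/√k.
CV = 1.13, hence k = 1/CV² = 0.783.
Then θ = mean/k = 43.3/0.783 = 55.3.

k ≈ 0.783, θ ≈ 55.3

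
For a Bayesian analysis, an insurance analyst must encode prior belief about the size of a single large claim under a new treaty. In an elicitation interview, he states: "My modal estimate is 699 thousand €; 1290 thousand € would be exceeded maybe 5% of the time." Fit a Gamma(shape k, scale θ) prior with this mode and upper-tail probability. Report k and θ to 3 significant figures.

k ≈ 8.41, θ ≈ 94.3

Gamma(k,θ) with k>1 has mode (k−1)θ, so θ = 699/(k−1).
Need P(X < 1290) = 0.95 with θ tied to k this way. Start at k = 2, θ = 699: P(X<1290) ≈ 0.551.
Too low — raise k to concentrate. Iterating converges to k ≈ 8.41.
Then θ = 699/(8.41−1) ≈ 94.3.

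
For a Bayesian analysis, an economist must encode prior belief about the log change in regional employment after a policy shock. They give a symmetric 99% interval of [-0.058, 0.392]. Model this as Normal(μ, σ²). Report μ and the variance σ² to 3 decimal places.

A symmetric 99% interval runs μ ± z·σ with z = 2.576.
Half-width = 0.225, so σ = 0.225/2.576 = 0.0874 and σ² = 0.008.
μ is the interval midpoint, 0.167.

μ = 0.167, σ² = 0.008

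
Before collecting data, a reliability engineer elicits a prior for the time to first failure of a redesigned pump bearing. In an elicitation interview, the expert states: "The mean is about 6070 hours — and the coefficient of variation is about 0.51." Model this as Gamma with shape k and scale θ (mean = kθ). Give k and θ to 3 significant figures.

For Gamma(k, scale θ): mean = kθ, variance = kθ², so CV = 1/√k.
CV = 0.51, hence k = 1/CV² = 3.84.
Then θ = mean/k = 6070/3.84 = 1580.

k ≈ 3.84, θ ≈ 1580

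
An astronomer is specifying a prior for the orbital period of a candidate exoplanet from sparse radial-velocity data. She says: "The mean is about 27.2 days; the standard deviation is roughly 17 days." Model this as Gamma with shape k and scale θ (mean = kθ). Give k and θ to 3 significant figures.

k ≈ 2.56, θ ≈ 10.6

For Gamma(k, scale θ): mean = kθ, variance = kθ², so CV = 1/√k.
CV = SD/mean = 17/27.2 = 0.625, hence k = 1/CV² = 2.56.
Then θ = mean/k = 27.2/2.56 = 10.6.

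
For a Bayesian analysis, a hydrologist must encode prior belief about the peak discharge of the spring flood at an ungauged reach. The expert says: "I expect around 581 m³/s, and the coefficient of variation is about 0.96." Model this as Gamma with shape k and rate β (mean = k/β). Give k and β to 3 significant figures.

For Gamma(k, rate β): mean = k/β, variance = k/β², so CV = 1/√k.
CV = 0.96, hence k = 1/CV² = 1.09.
Then β = k/mean = 1.09/581 = 0.00187.

k ≈ 1.09, β ≈ 0.00187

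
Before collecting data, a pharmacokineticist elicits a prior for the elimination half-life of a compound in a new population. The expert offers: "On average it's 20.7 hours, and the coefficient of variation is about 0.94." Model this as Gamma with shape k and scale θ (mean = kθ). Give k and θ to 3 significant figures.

k ≈ 1.13, θ ≈ 18.3

For Gamma(k, scale θ): mean = kθ, variance = kθ², so CV = 1/√k.
CV = 0.94, hence k = 1/CV² = 1.13.
Then θ = mean/k = 20.7/1.13 = 18.3.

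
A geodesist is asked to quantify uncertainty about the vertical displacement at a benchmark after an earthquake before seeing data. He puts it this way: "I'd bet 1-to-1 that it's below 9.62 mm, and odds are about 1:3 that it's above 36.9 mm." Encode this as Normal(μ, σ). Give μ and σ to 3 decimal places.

For Normal(μ,σ), the p-quantile is μ + z_p·σ. Here z_{0.5} = 0, z_{0.75} = 0.6745.
So 9.62 = μ + 0σ and 36.9 = μ + 0.6745σ.
Subtracting: σ = (36.9 − 9.62)/(0.6745 − (0)) = 40.445.
Then μ = 9.62 − (0)·40.445 = 9.620.

μ = 9.620, σ = 40.445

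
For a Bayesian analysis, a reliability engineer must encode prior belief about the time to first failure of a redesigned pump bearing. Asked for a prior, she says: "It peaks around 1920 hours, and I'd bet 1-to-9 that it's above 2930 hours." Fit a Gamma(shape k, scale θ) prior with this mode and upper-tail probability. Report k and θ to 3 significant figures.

Gamma(k,θ) with k>1 has mode (k−1)θ, so θ = 1920/(k−1).
Need P(X < 2930) = 0.9 with θ tied to k this way. Start at k = 2, θ = 1920: P(X<2930) ≈ 0.451.
Too low — raise k to concentrate. Iterating converges to k ≈ 11.4.
Then θ = 1920/(11.4−1) ≈ 184.

k ≈ 11.4, θ ≈ 184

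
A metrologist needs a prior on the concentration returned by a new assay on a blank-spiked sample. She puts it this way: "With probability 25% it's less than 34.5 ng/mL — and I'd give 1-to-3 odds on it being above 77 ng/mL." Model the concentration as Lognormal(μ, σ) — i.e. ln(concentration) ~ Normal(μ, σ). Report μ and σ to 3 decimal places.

If T ~ Lognormal(μ,σ) then ln T ~ Normal(μ,σ), so the p-quantile of ln T is μ + z_p·σ.
ln(34.5) = 3.541 and ln(77) = 4.344; z_{0.25} = -0.6745, z_{0.75} = 0.6745.
σ = (4.344 − 3.541)/(0.6745 − (-0.6745)) = 0.595.
μ = 3.541 − (-0.6745)·0.595 = 3.942.

μ ≈ 3.942, σ ≈ 0.595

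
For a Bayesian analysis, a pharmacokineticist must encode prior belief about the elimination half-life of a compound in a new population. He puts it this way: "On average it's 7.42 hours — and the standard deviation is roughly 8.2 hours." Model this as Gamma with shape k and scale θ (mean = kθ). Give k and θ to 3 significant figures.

For Gamma(k, scale θ): mean = kθ, variance = kθ², so CV = 1/√k.
CV = SD/mean = 8.2/7.42 = 1.105, hence k = 1/CV² = 0.819.
Then θ = mean/k = 7.42/0.819 = 9.06.

k ≈ 0.819, θ ≈ 9.06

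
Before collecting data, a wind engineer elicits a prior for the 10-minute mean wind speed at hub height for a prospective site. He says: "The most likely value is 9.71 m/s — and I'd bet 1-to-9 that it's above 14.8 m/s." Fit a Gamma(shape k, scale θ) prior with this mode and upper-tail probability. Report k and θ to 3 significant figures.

Gamma(k,θ) with k>1 has mode (k−1)θ, so θ = 9.71/(k−1).
Need P(X < 14.8) = 0.9 with θ tied to k this way. Start at k = 2, θ = 9.71: P(X<14.8) ≈ 0.450.
Too low — raise k to concentrate. Iterating converges to k ≈ 11.5.
Then θ = 9.71/(11.5−1) ≈ 0.925.

k ≈ 11.5, θ ≈ 0.925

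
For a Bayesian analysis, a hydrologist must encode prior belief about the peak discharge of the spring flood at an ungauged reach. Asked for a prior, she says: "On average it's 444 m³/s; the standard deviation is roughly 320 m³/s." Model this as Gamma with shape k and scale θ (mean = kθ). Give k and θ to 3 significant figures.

For Gamma(k, scale θ): mean = kθ, variance = kθ², so CV = 1/√k.
CV = SD/mean = 320/444 = 0.7207, hence k = 1/CV² = 1.93.
Then θ = mean/k = 444/1.93 = 231.

k ≈ 1.93, θ ≈ 231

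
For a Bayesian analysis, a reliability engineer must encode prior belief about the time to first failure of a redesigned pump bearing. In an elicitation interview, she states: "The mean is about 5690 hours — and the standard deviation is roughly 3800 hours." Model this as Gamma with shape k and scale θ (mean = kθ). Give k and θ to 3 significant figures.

k ≈ 2.24, θ ≈ 2540

For Gamma(k, scale θ): mean = kθ, variance = kθ², so CV = 1/√k.
CV = SD/mean = 3800/5690 = 0.6678, hence k = 1/CV² = 2.24.
Then θ = mean/k = 5690/2.24 = 2540.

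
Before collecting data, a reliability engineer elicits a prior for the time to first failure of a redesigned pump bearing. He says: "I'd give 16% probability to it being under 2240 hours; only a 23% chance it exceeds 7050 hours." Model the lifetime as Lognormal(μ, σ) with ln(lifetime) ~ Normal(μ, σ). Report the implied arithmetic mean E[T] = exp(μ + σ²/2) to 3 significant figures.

E[T] ≈ 5380 hours

If T ~ Lognormal(μ,σ) then ln T ~ Normal(μ,σ), so the p-quantile of ln T is μ + z_p·σ.
ln(2240) = 7.714 and ln(7050) = 8.861; z_{0.16} = -0.9945, z_{0.77} = 0.7388.
σ = (8.861 − 7.714)/(0.7388 − (-0.9945)) = 0.661.
μ = 7.714 − (-0.9945)·0.661 = 8.372.
E[T] = exp(μ + σ²/2) = exp(8.372 + 0.2188) = 5380 hours.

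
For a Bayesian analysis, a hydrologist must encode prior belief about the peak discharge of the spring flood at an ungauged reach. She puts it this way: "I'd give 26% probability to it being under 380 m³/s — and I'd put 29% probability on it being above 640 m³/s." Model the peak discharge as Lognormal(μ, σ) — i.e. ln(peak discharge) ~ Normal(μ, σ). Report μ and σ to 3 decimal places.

μ ≈ 6.220, σ ≈ 0.436

If T ~ Lognormal(μ,σ) then ln T ~ Normal(μ,σ), so the p-quantile of ln T is μ + z_p·σ.
ln(380) = 5.94 and ln(640) = 6.461; z_{0.26} = -0.6433, z_{0.71} = 0.5534.
σ = (6.461 − 5.94)/(0.5534 − (-0.6433)) = 0.436.
μ = 5.94 − (-0.6433)·0.436 = 6.220.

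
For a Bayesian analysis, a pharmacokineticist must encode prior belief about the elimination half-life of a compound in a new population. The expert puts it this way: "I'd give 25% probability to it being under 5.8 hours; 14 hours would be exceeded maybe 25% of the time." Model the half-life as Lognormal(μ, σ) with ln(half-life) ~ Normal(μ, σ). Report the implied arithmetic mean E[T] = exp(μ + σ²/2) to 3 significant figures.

If T ~ Lognormal(μ,σ) then ln T ~ Normal(μ,σ), so the p-quantile of ln T is μ + z_p·σ.
ln(5.8) = 1.758 and ln(14) = 2.639; z_{0.25} = -0.6745, z_{0.75} = 0.6745.
σ = (2.639 − 1.758)/(0.6745 − (-0.6745)) = 0.653.
μ = 1.758 − (-0.6745)·0.653 = 2.198.
E[T] = exp(μ + σ²/2) = exp(2.198 + 0.2134) = 11.2 hours.

E[T] ≈ 11.2 hours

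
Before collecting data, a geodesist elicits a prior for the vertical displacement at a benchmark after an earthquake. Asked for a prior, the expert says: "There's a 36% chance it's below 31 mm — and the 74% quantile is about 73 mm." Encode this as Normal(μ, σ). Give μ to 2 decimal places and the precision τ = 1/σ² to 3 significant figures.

μ = 46.03, τ = 0.000569

For Normal(μ,σ), the p-quantile is μ + z_p·σ. Here z_{0.36} = -0.3585, z_{0.74} = 0.6433.
So 31 = μ − 0.3585σ and 73 = μ + 0.6433σ.
Subtracting: σ = (73 − 31)/(0.6433 − (-0.3585)) = 41.92.
Then μ = 31 − (-0.3585)·41.92 = 46.03.
Precision τ = 1/σ² = 1/41.92² = 0.000569.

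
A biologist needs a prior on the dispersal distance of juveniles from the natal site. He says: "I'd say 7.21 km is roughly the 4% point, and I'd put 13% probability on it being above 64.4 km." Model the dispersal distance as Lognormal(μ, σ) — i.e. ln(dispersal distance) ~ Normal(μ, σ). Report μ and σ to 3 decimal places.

If T ~ Lognormal(μ,σ) then ln T ~ Normal(μ,σ), so the p-quantile of ln T is μ + z_p·σ.
ln(7.21) = 1.975 and ln(64.4) = 4.165; z_{0.04} = -1.751, z_{0.87} = 1.126.
σ = (4.165 − 1.975)/(1.126 − (-1.751)) = 0.761.
μ = 1.975 − (-1.751)·0.761 = 3.308.

μ ≈ 3.308, σ ≈ 0.761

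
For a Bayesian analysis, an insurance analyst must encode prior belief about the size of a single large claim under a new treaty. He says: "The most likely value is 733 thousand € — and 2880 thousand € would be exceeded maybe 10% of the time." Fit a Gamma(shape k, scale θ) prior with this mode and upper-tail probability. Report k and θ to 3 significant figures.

Gamma(k,θ) with k>1 has mode (k−1)θ, so θ = 733/(k−1).
Need P(X < 2880) = 0.9 with θ tied to k this way. Start at k = 2, θ = 733: P(X<2880) ≈ 0.903.
Too high — lower k to spread out. Iterating converges to k ≈ 1.98.
Then θ = 733/(1.98−1) ≈ 745.

k ≈ 1.98, θ ≈ 745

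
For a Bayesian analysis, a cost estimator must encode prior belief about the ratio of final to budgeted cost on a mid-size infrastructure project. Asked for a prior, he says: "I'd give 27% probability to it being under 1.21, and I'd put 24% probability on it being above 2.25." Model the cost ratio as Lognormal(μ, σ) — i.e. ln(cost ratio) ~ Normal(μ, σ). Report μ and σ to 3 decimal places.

μ ≈ 0.479, σ ≈ 0.470

If T ~ Lognormal(μ,σ) then ln T ~ Normal(μ,σ), so the p-quantile of ln T is μ + z_p·σ.
ln(1.21) = 0.1906 and ln(2.25) = 0.8109; z_{0.27} = -0.6128, z_{0.76} = 0.7063.
σ = (0.8109 − 0.1906)/(0.7063 − (-0.6128)) = 0.470.
μ = 0.1906 − (-0.6128)·0.470 = 0.479.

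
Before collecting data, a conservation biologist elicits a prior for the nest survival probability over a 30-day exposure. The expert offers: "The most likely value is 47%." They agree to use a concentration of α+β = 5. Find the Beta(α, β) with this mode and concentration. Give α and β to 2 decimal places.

α = 2.41, β = 2.59

For α,β > 1 the Beta mode is (α−1)/(α+β−2). With α+β = 5, the mode is (α−1)/3.
Set (α−1)/3 = 0.47 → α = 1 + 0.47·3 = 2.41.
β = 5 − α = 2.59.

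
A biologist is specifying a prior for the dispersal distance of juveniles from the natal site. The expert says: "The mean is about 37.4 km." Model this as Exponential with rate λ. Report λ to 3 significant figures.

λ ≈ 0.0267

Exponential mean = 1/λ, so λ = 1/37.4 = 0.0267.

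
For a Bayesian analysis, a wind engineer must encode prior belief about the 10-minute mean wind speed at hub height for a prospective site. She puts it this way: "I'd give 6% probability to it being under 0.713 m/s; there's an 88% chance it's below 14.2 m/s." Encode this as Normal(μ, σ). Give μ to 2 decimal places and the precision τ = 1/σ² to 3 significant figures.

For Normal(μ,σ), the p-quantile is μ + z_p·σ. Here z_{0.06} = -1.555, z_{0.88} = 1.175.
So 0.713 = μ − 1.555σ and 14.2 = μ + 1.175σ.
Subtracting: σ = (14.2 − 0.713)/(1.175 − (-1.555)) = 4.94.
Then μ = 0.713 − (-1.555)·4.94 = 8.39.
Precision τ = 1/σ² = 1/4.941² = 0.041.

μ = 8.39, τ = 0.041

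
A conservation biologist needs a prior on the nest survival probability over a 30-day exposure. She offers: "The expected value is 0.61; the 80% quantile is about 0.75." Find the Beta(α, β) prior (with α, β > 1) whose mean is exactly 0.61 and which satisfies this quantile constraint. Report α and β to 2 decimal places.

With mean 0.61 fixed, write α = 0.61s, β = 0.39s where s = α+β.
Need P(θ < 0.75) = 0.8 under Beta(0.61s, 0.39s). Normal approximation: (q−m)/√(m(1−m)/s) ≈ z_{0.8} = 0.842, so s ≈ 0.61·0.39·(0.842)²/(0.75−0.61)² = 8.6.
At s = 8.6: P(θ<0.75) ≈ 0.795. Adjusting to match 0.8 gives s ≈ 8.89.
So α = 0.61·8.89 ≈ 5.43, β = 0.39·8.89 ≈ 3.47.

α ≈ 5.43, β ≈ 3.47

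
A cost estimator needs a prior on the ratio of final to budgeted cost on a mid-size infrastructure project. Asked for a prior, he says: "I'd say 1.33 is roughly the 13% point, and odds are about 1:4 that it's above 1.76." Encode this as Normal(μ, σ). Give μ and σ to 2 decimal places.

μ = 1.58, σ = 0.22

For Normal(μ,σ), the p-quantile is μ + z_p·σ. Here z_{0.13} = -1.126, z_{0.8} = 0.8416.
So 1.33 = μ − 1.126σ and 1.76 = μ + 0.8416σ.
Subtracting: σ = (1.76 − 1.33)/(0.8416 − (-1.126)) = 0.22.
Then μ = 1.33 − (-1.126)·0.22 = 1.58.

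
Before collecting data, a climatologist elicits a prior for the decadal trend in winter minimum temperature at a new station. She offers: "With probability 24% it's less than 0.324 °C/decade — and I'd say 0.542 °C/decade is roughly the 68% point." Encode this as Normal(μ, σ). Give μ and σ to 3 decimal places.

μ = 0.455, σ = 0.186

The p-quantile of Normal(μ,σ) is μ + z_p·σ, with z_{0.24} = -0.7063 and z_{0.68} = 0.4677.
Eliminate σ: μ = (z₂·x₁ − z₁·x₂)/(z₂ − z₁) = (0.4677·0.324 − (-0.7063)·0.542)/1.174 = 0.455.
Then σ = (x₂ − x₁)/(z₂ − z₁) = (0.542 − 0.324)/1.174 = 0.186.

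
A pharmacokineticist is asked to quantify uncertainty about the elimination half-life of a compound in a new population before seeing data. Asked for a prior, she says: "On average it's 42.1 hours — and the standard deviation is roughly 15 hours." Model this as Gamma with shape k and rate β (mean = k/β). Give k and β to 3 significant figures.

For Gamma(k, rate β): mean = k/β, variance = k/β², so CV = 1/√k.
CV = SD/mean = 15/42.1 = 0.3563, hence k = 1/CV² = 7.88.
Then β = k/mean = 7.88/42.1 = 0.187.

k ≈ 7.88, β ≈ 0.187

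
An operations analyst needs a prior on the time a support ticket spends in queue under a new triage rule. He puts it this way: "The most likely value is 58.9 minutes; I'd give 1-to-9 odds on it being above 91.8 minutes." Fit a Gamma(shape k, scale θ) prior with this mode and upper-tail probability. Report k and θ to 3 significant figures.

k ≈ 10.5, θ ≈ 6.2

Gamma(k,θ) with k>1 has mode (k−1)θ, so θ = 58.9/(k−1).
Need P(X < 91.8) = 0.9 with θ tied to k this way. Start at k = 2, θ = 58.9: P(X<91.8) ≈ 0.462.
Too low — raise k to concentrate. Iterating converges to k ≈ 10.5.
Then θ = 58.9/(10.5−1) ≈ 6.2.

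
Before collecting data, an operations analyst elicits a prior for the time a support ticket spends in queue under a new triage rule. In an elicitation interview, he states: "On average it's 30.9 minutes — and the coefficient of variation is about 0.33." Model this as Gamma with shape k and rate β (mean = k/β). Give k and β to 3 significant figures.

For Gamma(k, rate β): mean = k/β, variance = k/β², so CV = 1/√k.
CV = 0.33, hence k = 1/CV² = 9.18.
Then β = k/mean = 9.18/30.9 = 0.297.

k ≈ 9.18, β ≈ 0.297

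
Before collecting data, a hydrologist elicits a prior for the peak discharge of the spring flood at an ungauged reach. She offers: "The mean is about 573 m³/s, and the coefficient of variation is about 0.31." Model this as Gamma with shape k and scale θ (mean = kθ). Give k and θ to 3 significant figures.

For Gamma(k, scale θ): mean = kθ, variance = kθ², so CV = 1/√k.
CV = 0.31, hence k = 1/CV² = 10.4.
Then θ = mean/k = 573/10.4 = 55.1.

k ≈ 10.4, θ ≈ 55.1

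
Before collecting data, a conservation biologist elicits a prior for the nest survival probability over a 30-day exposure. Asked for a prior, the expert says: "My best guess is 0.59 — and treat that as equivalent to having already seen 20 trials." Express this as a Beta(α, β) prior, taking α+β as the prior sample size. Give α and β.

α = 11.8, β = 8.2

Under the effective-sample-size interpretation, Beta(α, β) has prior mean α/(α+β) and prior sample size α+β.
So α+β = 20 and α/(α+β) = 0.59, giving α = 0.59·20 = 11.8 and β = 20 − 11.8 = 8.2.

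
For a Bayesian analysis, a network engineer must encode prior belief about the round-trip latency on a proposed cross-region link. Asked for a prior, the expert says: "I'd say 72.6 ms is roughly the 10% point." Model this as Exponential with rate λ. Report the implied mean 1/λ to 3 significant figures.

mean ≈ 689 ms

P(T < 72.6) = 1 − e^(−λ·72.6) = 0.1, so λ = −ln(1−0.1)/72.6 = −ln(0.9)/72.6 = 0.00145.
Mean = 1/λ = 689 ms.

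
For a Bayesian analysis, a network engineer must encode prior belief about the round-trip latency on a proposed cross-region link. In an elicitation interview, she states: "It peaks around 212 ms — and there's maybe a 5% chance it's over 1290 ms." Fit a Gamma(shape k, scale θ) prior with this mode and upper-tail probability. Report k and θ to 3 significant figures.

k ≈ 1.7, θ ≈ 304

Gamma(k,θ) with k>1 has mode (k−1)θ, so θ = 212/(k−1).
Need P(X < 1290) = 0.95 with θ tied to k this way. Start at k = 2, θ = 212: P(X<1290) ≈ 0.984.
Too high — lower k to spread out. Iterating converges to k ≈ 1.7.
Then θ = 212/(1.7−1) ≈ 304.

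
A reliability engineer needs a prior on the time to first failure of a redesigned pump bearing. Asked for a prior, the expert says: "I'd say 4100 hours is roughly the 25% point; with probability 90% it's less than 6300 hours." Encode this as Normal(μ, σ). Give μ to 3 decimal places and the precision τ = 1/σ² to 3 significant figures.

μ = 4858.613, τ = 7.91e-07

The p-quantile of Normal(μ,σ) is μ + z_p·σ, with z_{0.25} = -0.6745 and z_{0.9} = 1.282.
Eliminate σ: μ = (z₂·x₁ − z₁·x₂)/(z₂ − z₁) = (1.282·4100 − (-0.6745)·6300)/1.956 = 4858.613.
Then σ = (x₂ − x₁)/(z₂ − z₁) = (6300 − 4100)/1.956 = 1124.721.
Precision τ = 1/σ² = 1/1125² = 7.91e-07.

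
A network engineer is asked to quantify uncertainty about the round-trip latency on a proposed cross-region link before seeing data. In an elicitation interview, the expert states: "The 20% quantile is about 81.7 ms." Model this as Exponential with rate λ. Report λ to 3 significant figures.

λ ≈ 0.00273

P(T < 81.7) = 1 − e^(−λ·81.7) = 0.2, so λ = −ln(1−0.2)/81.7 = −ln(0.8)/81.7 = 0.00273.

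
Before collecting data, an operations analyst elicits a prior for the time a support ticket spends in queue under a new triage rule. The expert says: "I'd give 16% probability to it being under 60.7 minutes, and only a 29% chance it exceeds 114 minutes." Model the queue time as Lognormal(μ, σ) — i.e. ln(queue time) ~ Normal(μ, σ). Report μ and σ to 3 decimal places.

If T ~ Lognormal(μ,σ) then ln T ~ Normal(μ,σ), so the p-quantile of ln T is μ + z_p·σ.
ln(60.7) = 4.106 and ln(114) = 4.736; z_{0.16} = -0.9945, z_{0.71} = 0.5534.
σ = (4.736 − 4.106)/(0.5534 − (-0.9945)) = 0.407.
μ = 4.106 − (-0.9945)·0.407 = 4.511.

μ ≈ 4.511, σ ≈ 0.407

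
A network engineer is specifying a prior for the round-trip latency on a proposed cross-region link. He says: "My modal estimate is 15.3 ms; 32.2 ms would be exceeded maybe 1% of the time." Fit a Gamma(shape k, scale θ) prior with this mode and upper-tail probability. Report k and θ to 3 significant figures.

Gamma(k,θ) with k>1 has mode (k−1)θ, so θ = 15.3/(k−1).
Need P(X < 32.2) = 0.99 with θ tied to k this way. Start at k = 2, θ = 15.3: P(X<32.2) ≈ 0.622.
Too low — raise k to concentrate. Iterating converges to k ≈ 9.78.
Then θ = 15.3/(9.78−1) ≈ 1.74.

k ≈ 9.78, θ ≈ 1.74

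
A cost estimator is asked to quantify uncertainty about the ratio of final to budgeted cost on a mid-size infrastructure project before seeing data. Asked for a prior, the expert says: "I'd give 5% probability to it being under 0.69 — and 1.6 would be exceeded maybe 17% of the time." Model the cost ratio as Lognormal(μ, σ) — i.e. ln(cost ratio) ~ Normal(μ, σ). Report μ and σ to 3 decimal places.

μ ≈ 0.161, σ ≈ 0.324

If T ~ Lognormal(μ,σ) then ln T ~ Normal(μ,σ), so the p-quantile of ln T is μ + z_p·σ.
ln(0.69) = -0.3711 and ln(1.6) = 0.47; z_{0.05} = -1.645, z_{0.83} = 0.9542.
σ = (0.47 − -0.3711)/(0.9542 − (-1.645)) = 0.324.
μ = -0.3711 − (-1.645)·0.324 = 0.161.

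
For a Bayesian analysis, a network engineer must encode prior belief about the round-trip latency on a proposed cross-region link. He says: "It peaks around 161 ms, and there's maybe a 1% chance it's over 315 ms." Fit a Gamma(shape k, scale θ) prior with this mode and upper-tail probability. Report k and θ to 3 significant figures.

k ≈ 11.9, θ ≈ 14.7

Gamma(k,θ) with k>1 has mode (k−1)θ, so θ = 161/(k−1).
Need P(X < 315) = 0.99 with θ tied to k this way. Start at k = 2, θ = 161: P(X<315) ≈ 0.582.
Too low — raise k to concentrate. Iterating converges to k ≈ 11.9.
Then θ = 161/(11.9−1) ≈ 14.7.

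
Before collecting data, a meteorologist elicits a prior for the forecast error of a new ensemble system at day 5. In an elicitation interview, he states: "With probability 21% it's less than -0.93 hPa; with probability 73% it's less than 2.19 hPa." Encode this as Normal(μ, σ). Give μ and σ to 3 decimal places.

The p-quantile of Normal(μ,σ) is μ + z_p·σ, with z_{0.21} = -0.8064 and z_{0.73} = 0.6128.
Eliminate σ: μ = (z₂·x₁ − z₁·x₂)/(z₂ − z₁) = (0.6128·-0.93 − (-0.8064)·2.19)/1.419 = 0.843.
Then σ = (x₂ − x₁)/(z₂ − z₁) = (2.19 − -0.93)/1.419 = 2.198.

μ = 0.843, σ = 2.198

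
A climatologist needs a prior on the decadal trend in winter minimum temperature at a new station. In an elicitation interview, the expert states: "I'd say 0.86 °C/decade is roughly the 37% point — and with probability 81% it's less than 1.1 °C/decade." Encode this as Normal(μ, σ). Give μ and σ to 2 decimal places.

μ = 0.93, σ = 0.20

For Normal(μ,σ), the p-quantile is μ + z_p·σ. Here z_{0.37} = -0.3319, z_{0.81} = 0.8779.
So 0.86 = μ − 0.3319σ and 1.1 = μ + 0.8779σ.
Subtracting: σ = (1.1 − 0.86)/(0.8779 − (-0.3319)) = 0.20.
Then μ = 0.86 − (-0.3319)·0.20 = 0.93.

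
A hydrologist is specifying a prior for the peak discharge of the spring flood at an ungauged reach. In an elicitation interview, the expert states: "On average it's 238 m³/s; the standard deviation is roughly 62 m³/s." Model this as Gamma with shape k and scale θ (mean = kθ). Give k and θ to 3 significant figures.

For Gamma(k, scale θ): mean = kθ, variance = kθ², so CV = 1/√k.
CV = SD/mean = 62/238 = 0.2605, hence k = 1/CV² = 14.7.
Then θ = mean/k = 238/14.7 = 16.2.

k ≈ 14.7, θ ≈ 16.2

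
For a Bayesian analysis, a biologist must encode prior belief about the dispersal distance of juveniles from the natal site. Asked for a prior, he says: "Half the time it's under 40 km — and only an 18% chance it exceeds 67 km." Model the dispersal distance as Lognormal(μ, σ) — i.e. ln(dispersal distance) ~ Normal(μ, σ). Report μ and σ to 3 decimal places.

μ ≈ 3.689, σ ≈ 0.564

If T ~ Lognormal(μ,σ) then ln T ~ Normal(μ,σ), so the p-quantile of ln T is μ + z_p·σ.
ln(40) = 3.689 and ln(67) = 4.205; z_{0.5} = 0, z_{0.82} = 0.9154.
σ = (4.205 − 3.689)/(0.9154 − (0)) = 0.564.
μ = 3.689 − (0)·0.564 = 3.689.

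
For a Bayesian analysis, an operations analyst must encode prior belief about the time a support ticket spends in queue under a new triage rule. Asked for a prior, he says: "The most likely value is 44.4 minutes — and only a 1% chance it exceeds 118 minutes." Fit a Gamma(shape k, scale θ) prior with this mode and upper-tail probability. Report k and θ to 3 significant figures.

k ≈ 5.85, θ ≈ 9.16

Gamma(k,θ) with k>1 has mode (k−1)θ, so θ = 44.4/(k−1).
Need P(X < 118) = 0.99 with θ tied to k this way. Start at k = 2, θ = 44.4: P(X<118) ≈ 0.744.
Too low — raise k to concentrate. Iterating converges to k ≈ 5.85.
Then θ = 44.4/(5.85−1) ≈ 9.16.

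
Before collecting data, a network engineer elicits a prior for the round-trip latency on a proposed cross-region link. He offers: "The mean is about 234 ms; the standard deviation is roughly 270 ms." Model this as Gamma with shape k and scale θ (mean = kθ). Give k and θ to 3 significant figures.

For Gamma(k, scale θ): mean = kθ, variance = kθ², so CV = 1/√k.
CV = SD/mean = 270/234 = 1.154, hence k = 1/CV² = 0.751.
Then θ = mean/k = 234/0.751 = 312.

k ≈ 0.751, θ ≈ 312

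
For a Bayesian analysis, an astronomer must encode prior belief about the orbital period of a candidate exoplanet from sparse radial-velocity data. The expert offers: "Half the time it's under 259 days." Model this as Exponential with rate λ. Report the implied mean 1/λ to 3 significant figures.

mean ≈ 374 days

Exponential median = ln 2 / λ, so λ = ln 2 / 259.0 = 0.00268.
Mean = 1/λ = 374 days.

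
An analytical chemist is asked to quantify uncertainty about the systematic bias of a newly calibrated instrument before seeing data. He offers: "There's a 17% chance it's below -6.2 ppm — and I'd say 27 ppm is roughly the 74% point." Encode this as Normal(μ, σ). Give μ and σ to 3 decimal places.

The p-quantile of Normal(μ,σ) is μ + z_p·σ, with z_{0.17} = -0.9542 and z_{0.74} = 0.6433.
Eliminate σ: μ = (z₂·x₁ − z₁·x₂)/(z₂ − z₁) = (0.6433·-6.2 − (-0.9542)·27)/1.598 = 13.630.
Then σ = (x₂ − x₁)/(z₂ − z₁) = (27 − -6.2)/1.598 = 20.782.

μ = 13.630, σ = 20.782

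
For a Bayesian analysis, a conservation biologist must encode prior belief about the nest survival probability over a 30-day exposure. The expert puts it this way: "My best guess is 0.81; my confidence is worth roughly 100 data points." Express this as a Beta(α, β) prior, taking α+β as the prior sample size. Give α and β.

α = 81, β = 19

Under the effective-sample-size interpretation, Beta(α, β) has prior mean α/(α+β) and prior sample size α+β.
So α+β = 100 and α/(α+β) = 0.81, giving α = 0.81·100 = 81 and β = 100 − 81 = 19.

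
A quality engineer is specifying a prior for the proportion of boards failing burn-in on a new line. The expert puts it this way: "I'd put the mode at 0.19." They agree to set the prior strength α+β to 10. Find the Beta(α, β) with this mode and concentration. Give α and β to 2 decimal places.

For α,β > 1 the Beta mode is (α−1)/(α+β−2). With α+β = 10, the mode is (α−1)/8.
Set (α−1)/8 = 0.19 → α = 1 + 0.19·8 = 2.52.
β = 10 − α = 7.48.

α = 2.52, β = 7.48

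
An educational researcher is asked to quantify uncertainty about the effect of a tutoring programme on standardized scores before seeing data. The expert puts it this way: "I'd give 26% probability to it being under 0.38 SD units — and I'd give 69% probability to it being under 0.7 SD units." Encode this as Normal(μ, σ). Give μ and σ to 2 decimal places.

μ = 0.56, σ = 0.28

For Normal(μ,σ), the p-quantile is μ + z_p·σ. Here z_{0.26} = -0.6433, z_{0.69} = 0.4959.
So 0.38 = μ − 0.6433σ and 0.7 = μ + 0.4959σ.
Subtracting: σ = (0.7 − 0.38)/(0.4959 − (-0.6433)) = 0.28.
Then μ = 0.38 − (-0.6433)·0.28 = 0.56.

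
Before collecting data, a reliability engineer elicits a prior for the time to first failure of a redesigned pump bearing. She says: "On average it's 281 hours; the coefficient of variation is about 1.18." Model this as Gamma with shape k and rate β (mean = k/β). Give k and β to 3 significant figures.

For Gamma(k, rate β): mean = k/β, variance = k/β², so CV = 1/√k.
CV = 1.18, hence k = 1/CV² = 0.718.
Then β = k/mean = 0.718/281 = 0.00256.

k ≈ 0.718, β ≈ 0.00256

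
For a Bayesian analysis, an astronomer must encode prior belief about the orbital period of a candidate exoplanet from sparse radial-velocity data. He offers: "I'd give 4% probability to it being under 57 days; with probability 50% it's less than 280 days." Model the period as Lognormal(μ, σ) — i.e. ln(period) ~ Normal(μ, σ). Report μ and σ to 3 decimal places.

If T ~ Lognormal(μ,σ) then ln T ~ Normal(μ,σ), so the p-quantile of ln T is μ + z_p·σ.
ln(57) = 4.043 and ln(280) = 5.635; z_{0.04} = -1.751, z_{0.5} = 0.
σ = (5.635 − 4.043)/(0 − (-1.751)) = 0.909.
μ = 4.043 − (-1.751)·0.909 = 5.635.

μ ≈ 5.635, σ ≈ 0.909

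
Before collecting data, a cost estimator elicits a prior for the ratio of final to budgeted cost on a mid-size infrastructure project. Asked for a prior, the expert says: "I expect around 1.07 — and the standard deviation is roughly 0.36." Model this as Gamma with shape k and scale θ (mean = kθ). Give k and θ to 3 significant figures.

For Gamma(k, scale θ): mean = kθ, variance = kθ², so CV = 1/√k.
CV = SD/mean = 0.36/1.07 = 0.3364, hence k = 1/CV² = 8.83.
Then θ = mean/k = 1.07/8.83 = 0.121.

k ≈ 8.83, θ ≈ 0.121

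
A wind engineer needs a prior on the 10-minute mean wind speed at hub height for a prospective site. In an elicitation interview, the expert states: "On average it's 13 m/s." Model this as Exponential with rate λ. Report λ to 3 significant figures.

Exponential mean = 1/λ, so λ = 1/13.0 = 0.0769.

λ ≈ 0.0769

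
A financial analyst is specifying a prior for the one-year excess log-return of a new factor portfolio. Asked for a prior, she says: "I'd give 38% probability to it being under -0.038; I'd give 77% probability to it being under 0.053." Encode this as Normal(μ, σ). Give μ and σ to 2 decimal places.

For Normal(μ,σ), the p-quantile is μ + z_p·σ. Here z_{0.38} = -0.3055, z_{0.77} = 0.7388.
So -0.038 = μ − 0.3055σ and 0.053 = μ + 0.7388σ.
Subtracting: σ = (0.053 − -0.038)/(0.7388 − (-0.3055)) = 0.09.
Then μ = -0.038 − (-0.3055)·0.09 = -0.01.

μ = -0.01, σ = 0.09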